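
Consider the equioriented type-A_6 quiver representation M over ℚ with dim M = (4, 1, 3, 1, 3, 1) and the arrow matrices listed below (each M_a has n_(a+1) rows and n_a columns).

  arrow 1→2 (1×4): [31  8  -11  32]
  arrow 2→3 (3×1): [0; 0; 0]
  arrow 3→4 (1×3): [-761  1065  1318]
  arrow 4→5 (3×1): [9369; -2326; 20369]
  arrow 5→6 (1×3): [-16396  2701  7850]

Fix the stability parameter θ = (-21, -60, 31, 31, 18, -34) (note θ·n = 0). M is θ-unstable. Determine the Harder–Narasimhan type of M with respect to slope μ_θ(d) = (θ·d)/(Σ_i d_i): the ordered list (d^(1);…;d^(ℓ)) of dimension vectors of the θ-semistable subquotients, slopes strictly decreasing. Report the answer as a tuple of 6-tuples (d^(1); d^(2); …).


Via rank(M_{q-1}∘⋯∘M_p): M ≅ I[1,1]^3, I[1,2], I[3,3]^2, I[3,5], I[5,5], I[5,6].
μ_θ-semistable layers: μ^(1)=31; μ^(2)=80/3; μ^(3)=18; μ^(4)=-8; μ^(5)=-21; μ^(6)=-81/2

((0, 0, 2, 0, 0, 0); (0, 0, 1, 1, 1, 0); (0, 0, 0, 0, 1, 0); (0, 0, 0, 0, 1, 1); (3, 0, 0, 0, 0, 0); (1, 1, 0, 0, 0, 0))


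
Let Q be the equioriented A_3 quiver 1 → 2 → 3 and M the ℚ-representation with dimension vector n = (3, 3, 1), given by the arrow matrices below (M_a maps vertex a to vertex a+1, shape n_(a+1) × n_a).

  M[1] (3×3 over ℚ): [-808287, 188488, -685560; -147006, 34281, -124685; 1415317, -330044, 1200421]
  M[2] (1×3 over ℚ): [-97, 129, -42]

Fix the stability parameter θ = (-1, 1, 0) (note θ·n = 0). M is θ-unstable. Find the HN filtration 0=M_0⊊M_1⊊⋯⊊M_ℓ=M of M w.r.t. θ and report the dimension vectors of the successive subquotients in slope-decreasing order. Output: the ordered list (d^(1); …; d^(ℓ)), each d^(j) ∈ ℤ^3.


Interval decomposition of M: I[1,2]^2, I[1,3].
HN type (ℓ=3): μ^(1)=1; μ^(2)=1/2; μ^(3)=-1

((0, 2, 0); (0, 1, 1); (3, 0, 0))


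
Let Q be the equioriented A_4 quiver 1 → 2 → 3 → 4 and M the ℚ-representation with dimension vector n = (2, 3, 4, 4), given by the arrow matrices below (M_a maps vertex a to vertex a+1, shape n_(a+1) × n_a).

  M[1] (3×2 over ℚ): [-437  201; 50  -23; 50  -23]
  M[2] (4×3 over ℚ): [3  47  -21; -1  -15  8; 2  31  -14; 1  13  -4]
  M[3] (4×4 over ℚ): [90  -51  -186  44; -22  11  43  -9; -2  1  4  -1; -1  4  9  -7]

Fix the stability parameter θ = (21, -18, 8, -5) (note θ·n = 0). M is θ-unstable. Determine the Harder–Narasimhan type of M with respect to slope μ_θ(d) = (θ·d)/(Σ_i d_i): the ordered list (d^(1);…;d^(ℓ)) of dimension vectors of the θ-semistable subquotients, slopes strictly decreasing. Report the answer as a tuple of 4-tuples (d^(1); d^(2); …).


Barcode: M ≅ I[1,4]^2, I[2,4], I[3,4]. HN layers by μ_θ (2 steps, strictly decreasing):
  μ^(1)=3/2; μ^(2)=-18

((2, 2, 4, 4); (0, 1, 0, 0))


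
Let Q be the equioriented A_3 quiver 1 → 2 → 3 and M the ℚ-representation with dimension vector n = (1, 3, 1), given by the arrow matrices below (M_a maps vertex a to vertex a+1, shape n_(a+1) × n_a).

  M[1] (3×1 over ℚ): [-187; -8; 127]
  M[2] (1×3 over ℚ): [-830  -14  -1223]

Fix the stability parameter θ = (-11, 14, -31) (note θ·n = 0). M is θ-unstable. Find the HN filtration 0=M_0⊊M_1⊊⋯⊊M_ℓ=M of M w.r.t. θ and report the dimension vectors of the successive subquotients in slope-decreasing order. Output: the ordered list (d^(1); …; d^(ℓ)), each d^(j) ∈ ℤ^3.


Interval decomposition of M: I[1,3], I[2,2]^2.
HN type (ℓ=3): μ^(1)=14; μ^(2)=-17/2; μ^(3)=-11

((0, 2, 0); (0, 1, 1); (1, 0, 0))


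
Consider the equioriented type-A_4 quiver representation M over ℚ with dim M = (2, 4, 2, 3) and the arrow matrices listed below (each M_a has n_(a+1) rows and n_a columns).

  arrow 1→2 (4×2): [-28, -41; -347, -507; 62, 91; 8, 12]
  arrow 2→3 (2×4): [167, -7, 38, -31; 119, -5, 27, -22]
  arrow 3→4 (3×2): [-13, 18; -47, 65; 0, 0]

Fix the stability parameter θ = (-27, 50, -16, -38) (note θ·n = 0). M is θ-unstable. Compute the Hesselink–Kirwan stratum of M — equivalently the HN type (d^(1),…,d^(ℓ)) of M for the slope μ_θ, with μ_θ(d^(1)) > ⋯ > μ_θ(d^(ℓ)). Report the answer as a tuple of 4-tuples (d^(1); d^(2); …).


Via rank(M_{q-1}∘⋯∘M_p): M ≅ I[1,4]^2, I[2,2]^2, I[4,4].
μ_θ-semistable layers: μ^(1)=50; μ^(2)=-4/3; μ^(3)=-27; μ^(4)=-38

((0, 2, 0, 0); (0, 2, 2, 2); (2, 0, 0, 0); (0, 0, 0, 1))


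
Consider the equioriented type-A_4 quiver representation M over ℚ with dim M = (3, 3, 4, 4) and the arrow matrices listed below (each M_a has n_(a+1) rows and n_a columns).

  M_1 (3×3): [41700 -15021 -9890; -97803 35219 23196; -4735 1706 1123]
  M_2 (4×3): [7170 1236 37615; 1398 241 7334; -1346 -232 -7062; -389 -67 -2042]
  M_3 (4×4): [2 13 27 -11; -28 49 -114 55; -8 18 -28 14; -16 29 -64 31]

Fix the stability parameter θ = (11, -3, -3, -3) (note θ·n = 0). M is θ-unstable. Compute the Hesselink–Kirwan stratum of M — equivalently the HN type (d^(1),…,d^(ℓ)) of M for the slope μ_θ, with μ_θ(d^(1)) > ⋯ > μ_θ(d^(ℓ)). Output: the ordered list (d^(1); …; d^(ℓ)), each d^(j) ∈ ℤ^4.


Interval decomposition of M: I[1,3], I[1,4]^2, I[3,3], I[4,4]^2.
HN type (ℓ=3): μ^(1)=5/3; μ^(2)=1/2; μ^(3)=-3

((1, 1, 1, 0); (2, 2, 2, 2); (0, 0, 1, 2))


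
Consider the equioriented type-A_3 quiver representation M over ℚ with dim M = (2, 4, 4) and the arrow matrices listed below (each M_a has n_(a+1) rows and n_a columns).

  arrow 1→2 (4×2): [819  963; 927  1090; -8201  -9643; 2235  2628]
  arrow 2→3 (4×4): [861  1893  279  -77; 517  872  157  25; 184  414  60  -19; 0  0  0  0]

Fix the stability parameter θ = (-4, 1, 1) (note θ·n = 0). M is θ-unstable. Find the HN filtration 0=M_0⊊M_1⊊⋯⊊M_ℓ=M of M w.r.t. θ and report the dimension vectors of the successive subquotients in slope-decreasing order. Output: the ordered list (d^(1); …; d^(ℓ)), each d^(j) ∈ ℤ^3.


Via rank(M_{q-1}∘⋯∘M_p): M ≅ I[1,2], I[1,3], I[2,3]^2, I[3,3].
μ_θ-semistable layers: μ^(1)=1; μ^(2)=-4

((0, 4, 4); (2, 0, 0))


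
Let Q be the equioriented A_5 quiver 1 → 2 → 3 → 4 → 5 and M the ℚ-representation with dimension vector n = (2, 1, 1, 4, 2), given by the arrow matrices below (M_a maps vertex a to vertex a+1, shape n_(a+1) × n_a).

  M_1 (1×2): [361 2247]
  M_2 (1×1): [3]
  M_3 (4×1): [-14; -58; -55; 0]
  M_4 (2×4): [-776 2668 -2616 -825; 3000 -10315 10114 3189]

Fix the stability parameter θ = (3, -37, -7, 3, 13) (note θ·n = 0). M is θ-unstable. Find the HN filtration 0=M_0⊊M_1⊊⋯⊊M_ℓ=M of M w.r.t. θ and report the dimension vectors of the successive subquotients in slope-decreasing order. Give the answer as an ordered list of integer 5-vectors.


Barcode: M ≅ I[1,1], I[1,4], I[4,4], I[4,5]^2. HN layers by μ_θ (4 steps, strictly decreasing):
  μ^(1)=13; μ^(2)=3; μ^(3)=-7; μ^(4)=-17

((0, 0, 0, 0, 2); (1, 0, 0, 4, 0); (0, 0, 1, 0, 0); (1, 1, 0, 0, 0))


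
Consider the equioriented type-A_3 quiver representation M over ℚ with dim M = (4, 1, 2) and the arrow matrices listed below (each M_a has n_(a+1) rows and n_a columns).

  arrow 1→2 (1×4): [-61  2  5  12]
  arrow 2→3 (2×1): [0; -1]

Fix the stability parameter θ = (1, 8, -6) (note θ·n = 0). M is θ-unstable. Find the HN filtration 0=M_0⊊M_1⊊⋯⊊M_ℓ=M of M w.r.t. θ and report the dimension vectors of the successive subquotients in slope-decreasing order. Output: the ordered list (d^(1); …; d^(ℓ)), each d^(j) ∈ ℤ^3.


Barcode: M ≅ I[1,1]^3, I[1,3], I[3,3]. HN layers by μ_θ (2 steps, strictly decreasing):
  μ^(1)=1; μ^(2)=-6

((4, 1, 1); (0, 0, 1))


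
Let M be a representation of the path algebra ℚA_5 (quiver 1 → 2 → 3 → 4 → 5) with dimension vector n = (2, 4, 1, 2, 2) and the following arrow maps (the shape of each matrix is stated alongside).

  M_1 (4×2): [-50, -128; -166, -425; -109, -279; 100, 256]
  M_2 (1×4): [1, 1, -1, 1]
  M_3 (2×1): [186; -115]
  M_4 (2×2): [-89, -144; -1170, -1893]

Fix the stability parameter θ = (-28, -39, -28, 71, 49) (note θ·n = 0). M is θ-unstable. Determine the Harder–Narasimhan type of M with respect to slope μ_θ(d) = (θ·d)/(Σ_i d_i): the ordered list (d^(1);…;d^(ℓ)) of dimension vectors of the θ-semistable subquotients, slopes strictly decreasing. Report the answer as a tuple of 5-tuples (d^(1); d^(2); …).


Via rank(M_{q-1}∘⋯∘M_p): M ≅ I[1,2], I[1,5], I[2,2]^2, I[4,5].
μ_θ-semistable layers: μ^(1)=60; μ^(2)=-28; μ^(3)=-67/2; μ^(4)=-39

((0, 0, 0, 2, 2); (0, 0, 1, 0, 0); (2, 2, 0, 0, 0); (0, 2, 0, 0, 0))


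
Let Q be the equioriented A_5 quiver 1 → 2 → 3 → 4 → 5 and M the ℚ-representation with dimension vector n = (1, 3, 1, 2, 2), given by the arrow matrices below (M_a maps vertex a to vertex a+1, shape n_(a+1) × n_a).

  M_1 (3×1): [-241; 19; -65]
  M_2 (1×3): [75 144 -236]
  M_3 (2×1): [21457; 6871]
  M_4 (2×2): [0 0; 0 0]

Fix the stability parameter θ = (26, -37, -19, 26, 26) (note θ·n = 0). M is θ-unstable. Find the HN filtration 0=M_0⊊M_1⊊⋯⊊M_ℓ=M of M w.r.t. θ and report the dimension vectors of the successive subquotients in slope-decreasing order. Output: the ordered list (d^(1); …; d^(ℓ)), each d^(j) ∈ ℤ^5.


Via rank(M_{q-1}∘⋯∘M_p): M ≅ I[1,4], I[2,2]^2, I[4,4], I[5,5]^2.
μ_θ-semistable layers: μ^(1)=26; μ^(2)=-10; μ^(3)=-37

((0, 0, 0, 2, 2); (1, 1, 1, 0, 0); (0, 2, 0, 0, 0))


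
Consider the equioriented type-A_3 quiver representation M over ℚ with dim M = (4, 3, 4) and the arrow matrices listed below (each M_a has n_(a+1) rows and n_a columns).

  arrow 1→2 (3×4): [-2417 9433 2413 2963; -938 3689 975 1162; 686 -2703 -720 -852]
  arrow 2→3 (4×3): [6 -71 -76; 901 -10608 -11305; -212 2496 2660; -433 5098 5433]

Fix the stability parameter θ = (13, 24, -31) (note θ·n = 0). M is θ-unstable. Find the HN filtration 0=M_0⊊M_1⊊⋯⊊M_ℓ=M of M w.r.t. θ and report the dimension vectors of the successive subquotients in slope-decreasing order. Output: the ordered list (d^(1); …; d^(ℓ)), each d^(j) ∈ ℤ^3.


Interval decomposition of M: I[1,1], I[1,2], I[1,3]^2, I[3,3]^2.
HN type (ℓ=4): μ^(1)=24; μ^(2)=13; μ^(3)=2; μ^(4)=-31

((0, 1, 0); (2, 0, 0); (2, 2, 2); (0, 0, 2))


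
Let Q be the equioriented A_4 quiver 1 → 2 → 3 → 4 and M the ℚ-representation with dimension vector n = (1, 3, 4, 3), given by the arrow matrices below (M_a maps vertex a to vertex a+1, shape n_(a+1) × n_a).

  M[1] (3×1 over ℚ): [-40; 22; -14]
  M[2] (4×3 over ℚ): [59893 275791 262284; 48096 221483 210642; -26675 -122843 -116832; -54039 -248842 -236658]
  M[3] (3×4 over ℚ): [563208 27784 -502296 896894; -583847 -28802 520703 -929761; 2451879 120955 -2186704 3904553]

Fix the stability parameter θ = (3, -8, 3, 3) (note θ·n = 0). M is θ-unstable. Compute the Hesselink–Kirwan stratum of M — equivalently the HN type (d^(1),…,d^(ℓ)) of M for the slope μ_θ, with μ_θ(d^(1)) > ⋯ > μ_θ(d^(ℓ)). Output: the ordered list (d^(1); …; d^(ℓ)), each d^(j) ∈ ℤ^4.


Interval decomposition of M: I[1,3], I[2,2], I[2,4], I[3,4]^2.
HN type (ℓ=3): μ^(1)=3; μ^(2)=-5/2; μ^(3)=-8

((0, 0, 4, 3); (1, 1, 0, 0); (0, 2, 0, 0))


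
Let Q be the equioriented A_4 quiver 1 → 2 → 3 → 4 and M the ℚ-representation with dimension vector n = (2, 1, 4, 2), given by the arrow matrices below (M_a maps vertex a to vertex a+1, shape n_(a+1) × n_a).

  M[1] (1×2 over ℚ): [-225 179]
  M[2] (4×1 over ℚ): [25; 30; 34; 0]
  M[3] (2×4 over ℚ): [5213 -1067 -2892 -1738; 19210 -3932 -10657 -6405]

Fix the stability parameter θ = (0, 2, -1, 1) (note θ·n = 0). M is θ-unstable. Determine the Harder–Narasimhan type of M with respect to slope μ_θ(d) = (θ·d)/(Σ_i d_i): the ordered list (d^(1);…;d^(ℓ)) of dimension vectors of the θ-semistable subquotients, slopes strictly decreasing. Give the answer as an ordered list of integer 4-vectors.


Barcode: M ≅ I[1,1], I[1,4], I[3,3]^2, I[3,4]. HN layers by μ_θ (4 steps, strictly decreasing):
  μ^(1)=1; μ^(2)=1/2; μ^(3)=0; μ^(4)=-1

((0, 0, 0, 2); (0, 1, 1, 0); (2, 0, 0, 0); (0, 0, 3, 0))


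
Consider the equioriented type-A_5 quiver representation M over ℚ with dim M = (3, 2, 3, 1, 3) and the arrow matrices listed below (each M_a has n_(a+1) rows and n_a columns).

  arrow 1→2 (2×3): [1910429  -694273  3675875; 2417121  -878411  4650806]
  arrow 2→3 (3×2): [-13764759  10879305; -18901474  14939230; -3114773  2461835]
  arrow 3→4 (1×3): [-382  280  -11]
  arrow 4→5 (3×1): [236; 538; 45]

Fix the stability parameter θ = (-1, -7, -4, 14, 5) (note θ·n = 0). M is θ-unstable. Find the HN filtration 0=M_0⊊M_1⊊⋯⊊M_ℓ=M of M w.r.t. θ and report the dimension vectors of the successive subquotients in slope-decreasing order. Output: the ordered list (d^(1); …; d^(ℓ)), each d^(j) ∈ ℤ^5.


Barcode: M ≅ I[1,1], I[1,2], I[1,5], I[3,3]^2, I[5,5]^2. HN layers by μ_θ (4 steps, strictly decreasing):
  μ^(1)=19/2; μ^(2)=5; μ^(3)=-1; μ^(4)=-4

((0, 0, 0, 1, 1); (0, 0, 0, 0, 2); (1, 0, 0, 0, 0); (2, 2, 3, 0, 0))


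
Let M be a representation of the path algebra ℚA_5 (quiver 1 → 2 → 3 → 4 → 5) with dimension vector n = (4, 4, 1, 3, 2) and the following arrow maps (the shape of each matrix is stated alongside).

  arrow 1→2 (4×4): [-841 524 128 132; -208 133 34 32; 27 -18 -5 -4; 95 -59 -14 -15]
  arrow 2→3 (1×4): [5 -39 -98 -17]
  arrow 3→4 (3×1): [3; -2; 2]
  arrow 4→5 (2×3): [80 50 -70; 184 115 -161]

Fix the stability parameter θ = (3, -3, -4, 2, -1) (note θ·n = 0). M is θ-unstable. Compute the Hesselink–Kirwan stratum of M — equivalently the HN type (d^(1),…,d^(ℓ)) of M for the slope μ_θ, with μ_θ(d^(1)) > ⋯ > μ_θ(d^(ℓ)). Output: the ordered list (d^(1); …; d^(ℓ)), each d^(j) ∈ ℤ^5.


Interval decomposition of M: I[1,2]^3, I[1,4], I[4,4], I[4,5], I[5,5].
HN type (ℓ=5): μ^(1)=2; μ^(2)=1/2; μ^(3)=0; μ^(4)=-1; μ^(5)=-4/3

((0, 0, 0, 2, 0); (0, 0, 0, 1, 1); (3, 3, 0, 0, 0); (0, 0, 0, 0, 1); (1, 1, 1, 0, 0))


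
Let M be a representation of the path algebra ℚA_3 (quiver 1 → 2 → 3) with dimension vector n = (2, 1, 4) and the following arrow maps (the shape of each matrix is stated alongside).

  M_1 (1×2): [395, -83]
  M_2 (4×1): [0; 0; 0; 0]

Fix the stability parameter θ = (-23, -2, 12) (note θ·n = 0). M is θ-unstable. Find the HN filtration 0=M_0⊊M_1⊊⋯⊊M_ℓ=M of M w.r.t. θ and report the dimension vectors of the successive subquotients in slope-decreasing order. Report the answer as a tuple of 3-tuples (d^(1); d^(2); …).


Barcode: M ≅ I[1,1], I[1,2], I[3,3]^4. HN layers by μ_θ (3 steps, strictly decreasing):
  μ^(1)=12; μ^(2)=-2; μ^(3)=-23

((0, 0, 4); (0, 1, 0); (2, 0, 0))


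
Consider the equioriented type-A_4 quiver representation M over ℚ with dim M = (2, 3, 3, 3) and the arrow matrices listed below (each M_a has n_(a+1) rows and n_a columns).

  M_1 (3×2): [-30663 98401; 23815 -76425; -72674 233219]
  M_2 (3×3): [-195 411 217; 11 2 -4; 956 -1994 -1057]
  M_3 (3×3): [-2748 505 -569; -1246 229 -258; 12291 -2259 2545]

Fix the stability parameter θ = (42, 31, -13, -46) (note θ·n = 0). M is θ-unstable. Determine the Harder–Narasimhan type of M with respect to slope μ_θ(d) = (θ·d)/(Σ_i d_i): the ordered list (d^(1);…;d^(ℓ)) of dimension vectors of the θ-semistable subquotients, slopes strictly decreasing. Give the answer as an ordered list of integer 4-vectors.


Barcode: M ≅ I[1,4]^2, I[2,4]. HN layers by μ_θ (2 steps, strictly decreasing):
  μ^(1)=7/2; μ^(2)=-28/3

((2, 2, 2, 2); (0, 1, 1, 1))


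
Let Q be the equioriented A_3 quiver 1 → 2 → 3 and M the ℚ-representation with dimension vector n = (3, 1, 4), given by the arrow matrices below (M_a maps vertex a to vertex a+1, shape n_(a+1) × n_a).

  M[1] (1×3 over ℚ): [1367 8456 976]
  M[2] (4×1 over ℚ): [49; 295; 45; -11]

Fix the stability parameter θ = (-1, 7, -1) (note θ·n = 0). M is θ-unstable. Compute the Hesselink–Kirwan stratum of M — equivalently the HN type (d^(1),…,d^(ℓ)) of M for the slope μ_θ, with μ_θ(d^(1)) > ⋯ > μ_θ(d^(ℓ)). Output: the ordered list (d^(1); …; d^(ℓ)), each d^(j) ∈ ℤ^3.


Via rank(M_{q-1}∘⋯∘M_p): M ≅ I[1,1]^2, I[1,3], I[3,3]^3.
μ_θ-semistable layers: μ^(1)=3; μ^(2)=-1

((0, 1, 1); (3, 0, 3))


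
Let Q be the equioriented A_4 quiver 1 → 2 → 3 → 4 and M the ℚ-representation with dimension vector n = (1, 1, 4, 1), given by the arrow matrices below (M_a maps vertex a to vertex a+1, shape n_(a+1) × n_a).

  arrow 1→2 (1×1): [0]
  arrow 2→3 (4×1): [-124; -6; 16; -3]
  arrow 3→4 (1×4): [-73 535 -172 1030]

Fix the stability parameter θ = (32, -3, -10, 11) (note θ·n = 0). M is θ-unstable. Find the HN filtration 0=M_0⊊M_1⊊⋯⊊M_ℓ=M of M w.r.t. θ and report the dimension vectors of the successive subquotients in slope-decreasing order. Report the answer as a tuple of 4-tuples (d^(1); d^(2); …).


Via rank(M_{q-1}∘⋯∘M_p): M ≅ I[1,1], I[2,3], I[3,3]^2, I[3,4].
μ_θ-semistable layers: μ^(1)=32; μ^(2)=11; μ^(3)=-13/2; μ^(4)=-10

((1, 0, 0, 0); (0, 0, 0, 1); (0, 1, 1, 0); (0, 0, 3, 0))


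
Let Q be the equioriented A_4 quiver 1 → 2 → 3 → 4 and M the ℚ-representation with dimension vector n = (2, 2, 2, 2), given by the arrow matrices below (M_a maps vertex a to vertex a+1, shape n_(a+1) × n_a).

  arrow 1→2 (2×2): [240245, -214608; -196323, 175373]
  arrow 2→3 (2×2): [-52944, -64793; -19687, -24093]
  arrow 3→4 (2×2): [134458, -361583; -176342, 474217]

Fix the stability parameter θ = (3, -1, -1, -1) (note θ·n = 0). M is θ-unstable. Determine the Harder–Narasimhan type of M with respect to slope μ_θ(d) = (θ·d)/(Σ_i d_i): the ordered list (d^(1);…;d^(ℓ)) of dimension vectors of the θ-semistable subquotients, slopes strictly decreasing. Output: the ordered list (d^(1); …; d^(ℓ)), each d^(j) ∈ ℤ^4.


Barcode: M ≅ I[1,3], I[1,4], I[4,4]. HN layers by μ_θ (3 steps, strictly decreasing):
  μ^(1)=1/3; μ^(2)=0; μ^(3)=-1

((1, 1, 1, 0); (1, 1, 1, 1); (0, 0, 0, 1))


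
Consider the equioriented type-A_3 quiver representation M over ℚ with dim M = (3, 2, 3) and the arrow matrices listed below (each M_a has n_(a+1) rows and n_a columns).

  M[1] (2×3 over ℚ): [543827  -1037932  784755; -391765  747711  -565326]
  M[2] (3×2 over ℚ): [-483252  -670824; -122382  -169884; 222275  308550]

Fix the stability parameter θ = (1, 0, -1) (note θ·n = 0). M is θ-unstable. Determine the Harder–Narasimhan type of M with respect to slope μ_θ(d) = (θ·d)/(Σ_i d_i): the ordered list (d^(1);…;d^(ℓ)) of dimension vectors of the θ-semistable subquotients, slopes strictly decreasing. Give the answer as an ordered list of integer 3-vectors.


Interval decomposition of M: I[1,1], I[1,2], I[1,3], I[3,3]^2.
HN type (ℓ=4): μ^(1)=1; μ^(2)=1/2; μ^(3)=0; μ^(4)=-1

((1, 0, 0); (1, 1, 0); (1, 1, 1); (0, 0, 2))


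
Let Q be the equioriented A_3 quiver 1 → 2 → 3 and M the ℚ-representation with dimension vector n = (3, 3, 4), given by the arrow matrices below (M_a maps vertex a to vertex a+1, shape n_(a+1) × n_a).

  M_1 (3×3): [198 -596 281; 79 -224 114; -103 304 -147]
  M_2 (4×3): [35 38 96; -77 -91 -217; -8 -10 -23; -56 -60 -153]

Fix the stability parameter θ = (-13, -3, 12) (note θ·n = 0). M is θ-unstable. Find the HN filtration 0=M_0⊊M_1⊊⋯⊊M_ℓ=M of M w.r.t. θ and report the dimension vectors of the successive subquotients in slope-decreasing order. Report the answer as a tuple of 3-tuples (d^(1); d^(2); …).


Barcode: M ≅ I[1,3]^3, I[3,3]. HN layers by μ_θ (3 steps, strictly decreasing):
  μ^(1)=12; μ^(2)=-3; μ^(3)=-13

((0, 0, 4); (0, 3, 0); (3, 0, 0))


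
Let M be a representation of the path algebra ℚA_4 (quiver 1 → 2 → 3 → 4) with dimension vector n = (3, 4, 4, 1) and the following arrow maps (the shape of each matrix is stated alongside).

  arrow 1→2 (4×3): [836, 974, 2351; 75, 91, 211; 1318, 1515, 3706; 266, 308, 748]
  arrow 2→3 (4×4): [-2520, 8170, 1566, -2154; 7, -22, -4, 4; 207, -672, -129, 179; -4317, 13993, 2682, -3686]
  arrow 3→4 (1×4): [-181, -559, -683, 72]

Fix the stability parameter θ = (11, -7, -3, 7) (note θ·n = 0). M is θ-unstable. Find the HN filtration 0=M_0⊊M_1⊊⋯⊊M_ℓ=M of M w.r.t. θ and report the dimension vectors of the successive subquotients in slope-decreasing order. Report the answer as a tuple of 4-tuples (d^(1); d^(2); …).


Interval decomposition of M: I[1,3]^2, I[1,4], I[2,2], I[3,3].
HN type (ℓ=4): μ^(1)=7; μ^(2)=1/3; μ^(3)=-3; μ^(4)=-7

((0, 0, 0, 1); (3, 3, 3, 0); (0, 0, 1, 0); (0, 1, 0, 0))


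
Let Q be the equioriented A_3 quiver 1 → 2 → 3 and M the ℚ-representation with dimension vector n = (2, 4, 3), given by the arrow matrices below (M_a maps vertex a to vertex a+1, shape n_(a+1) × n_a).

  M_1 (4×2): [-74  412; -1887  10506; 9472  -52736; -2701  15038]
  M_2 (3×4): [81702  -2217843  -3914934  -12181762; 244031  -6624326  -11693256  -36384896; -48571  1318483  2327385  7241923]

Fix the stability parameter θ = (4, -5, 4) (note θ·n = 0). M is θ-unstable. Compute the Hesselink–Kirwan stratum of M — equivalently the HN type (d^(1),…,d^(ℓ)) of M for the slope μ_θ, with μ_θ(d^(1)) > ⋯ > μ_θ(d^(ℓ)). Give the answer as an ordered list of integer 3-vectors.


Barcode: M ≅ I[1,1], I[1,3], I[2,2], I[2,3]^2. HN layers by μ_θ (3 steps, strictly decreasing):
  μ^(1)=4; μ^(2)=-1/2; μ^(3)=-5

((1, 0, 3); (1, 1, 0); (0, 3, 0))


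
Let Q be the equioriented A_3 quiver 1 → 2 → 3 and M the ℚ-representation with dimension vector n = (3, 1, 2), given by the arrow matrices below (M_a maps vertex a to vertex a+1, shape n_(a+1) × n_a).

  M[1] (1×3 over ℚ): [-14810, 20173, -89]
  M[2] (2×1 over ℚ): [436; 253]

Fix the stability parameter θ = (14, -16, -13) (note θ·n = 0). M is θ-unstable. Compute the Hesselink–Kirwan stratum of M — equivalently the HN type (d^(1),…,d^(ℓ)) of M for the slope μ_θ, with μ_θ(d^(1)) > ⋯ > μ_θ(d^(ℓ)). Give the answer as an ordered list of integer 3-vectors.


Barcode: M ≅ I[1,1]^2, I[1,3], I[3,3]. HN layers by μ_θ (3 steps, strictly decreasing):
  μ^(1)=14; μ^(2)=-5; μ^(3)=-13

((2, 0, 0); (1, 1, 1); (0, 0, 1))


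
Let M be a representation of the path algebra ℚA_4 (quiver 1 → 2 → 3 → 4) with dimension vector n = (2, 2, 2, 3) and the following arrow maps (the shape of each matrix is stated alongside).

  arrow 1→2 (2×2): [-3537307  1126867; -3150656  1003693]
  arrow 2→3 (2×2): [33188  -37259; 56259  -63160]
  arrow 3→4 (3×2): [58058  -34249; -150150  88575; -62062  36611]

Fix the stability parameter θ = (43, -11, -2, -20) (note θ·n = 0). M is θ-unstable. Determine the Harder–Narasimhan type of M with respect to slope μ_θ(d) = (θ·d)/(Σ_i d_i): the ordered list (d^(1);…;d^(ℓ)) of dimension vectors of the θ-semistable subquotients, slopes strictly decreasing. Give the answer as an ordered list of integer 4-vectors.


Via rank(M_{q-1}∘⋯∘M_p): M ≅ I[1,3], I[1,4], I[4,4]^2.
μ_θ-semistable layers: μ^(1)=10; μ^(2)=5/2; μ^(3)=-20

((1, 1, 1, 0); (1, 1, 1, 1); (0, 0, 0, 2))


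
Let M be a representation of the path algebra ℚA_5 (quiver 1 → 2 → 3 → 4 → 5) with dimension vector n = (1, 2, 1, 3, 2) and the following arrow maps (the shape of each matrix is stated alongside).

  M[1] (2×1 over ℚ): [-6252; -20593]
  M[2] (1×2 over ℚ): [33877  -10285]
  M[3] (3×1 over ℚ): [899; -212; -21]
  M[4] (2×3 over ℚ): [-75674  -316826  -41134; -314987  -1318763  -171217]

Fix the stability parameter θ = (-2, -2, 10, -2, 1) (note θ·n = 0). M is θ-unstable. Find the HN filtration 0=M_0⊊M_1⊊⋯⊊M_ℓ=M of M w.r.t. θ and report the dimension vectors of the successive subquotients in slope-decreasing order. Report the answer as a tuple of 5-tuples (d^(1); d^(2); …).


Barcode: M ≅ I[1,4], I[2,2], I[4,4], I[4,5], I[5,5]. HN layers by μ_θ (3 steps, strictly decreasing):
  μ^(1)=4; μ^(2)=1; μ^(3)=-2

((0, 0, 1, 1, 0); (0, 0, 0, 0, 2); (1, 2, 0, 2, 0))


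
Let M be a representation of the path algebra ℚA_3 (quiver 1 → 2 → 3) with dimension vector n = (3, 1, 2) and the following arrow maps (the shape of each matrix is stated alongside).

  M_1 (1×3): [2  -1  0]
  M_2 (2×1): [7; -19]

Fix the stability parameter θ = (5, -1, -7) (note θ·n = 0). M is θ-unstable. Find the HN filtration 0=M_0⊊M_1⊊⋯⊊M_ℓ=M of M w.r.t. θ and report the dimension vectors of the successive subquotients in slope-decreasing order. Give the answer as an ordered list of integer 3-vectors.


Interval decomposition of M: I[1,1]^2, I[1,3], I[3,3].
HN type (ℓ=3): μ^(1)=5; μ^(2)=-1; μ^(3)=-7

((2, 0, 0); (1, 1, 1); (0, 0, 1))


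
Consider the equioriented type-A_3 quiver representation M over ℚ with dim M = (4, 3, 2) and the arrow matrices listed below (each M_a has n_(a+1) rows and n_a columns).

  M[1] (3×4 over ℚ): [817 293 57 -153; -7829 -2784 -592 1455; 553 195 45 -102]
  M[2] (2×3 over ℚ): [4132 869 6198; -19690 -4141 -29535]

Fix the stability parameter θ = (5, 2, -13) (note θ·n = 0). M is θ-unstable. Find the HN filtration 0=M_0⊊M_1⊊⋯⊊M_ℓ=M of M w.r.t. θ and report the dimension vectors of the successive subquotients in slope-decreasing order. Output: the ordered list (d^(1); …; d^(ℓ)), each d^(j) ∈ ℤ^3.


Via rank(M_{q-1}∘⋯∘M_p): M ≅ I[1,1], I[1,2], I[1,3]^2.
μ_θ-semistable layers: μ^(1)=5; μ^(2)=7/2; μ^(3)=-2

((1, 0, 0); (1, 1, 0); (2, 2, 2))


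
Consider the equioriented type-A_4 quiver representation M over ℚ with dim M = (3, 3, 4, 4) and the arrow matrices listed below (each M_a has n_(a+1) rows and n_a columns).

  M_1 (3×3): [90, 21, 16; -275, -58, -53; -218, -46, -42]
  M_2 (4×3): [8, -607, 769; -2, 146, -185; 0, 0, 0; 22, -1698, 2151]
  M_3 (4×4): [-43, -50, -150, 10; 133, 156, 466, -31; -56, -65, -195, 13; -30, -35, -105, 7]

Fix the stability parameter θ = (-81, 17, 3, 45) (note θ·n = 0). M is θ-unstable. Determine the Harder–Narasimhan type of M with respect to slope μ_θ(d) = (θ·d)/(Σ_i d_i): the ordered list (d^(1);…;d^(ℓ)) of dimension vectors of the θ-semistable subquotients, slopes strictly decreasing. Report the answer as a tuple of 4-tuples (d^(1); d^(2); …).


Via rank(M_{q-1}∘⋯∘M_p): M ≅ I[1,1], I[1,2], I[1,4], I[2,4], I[3,3], I[3,4], I[4,4].
μ_θ-semistable layers: μ^(1)=45; μ^(2)=17; μ^(3)=10; μ^(4)=3; μ^(5)=-81

((0, 0, 0, 4); (0, 1, 0, 0); (0, 2, 2, 0); (0, 0, 2, 0); (3, 0, 0, 0))


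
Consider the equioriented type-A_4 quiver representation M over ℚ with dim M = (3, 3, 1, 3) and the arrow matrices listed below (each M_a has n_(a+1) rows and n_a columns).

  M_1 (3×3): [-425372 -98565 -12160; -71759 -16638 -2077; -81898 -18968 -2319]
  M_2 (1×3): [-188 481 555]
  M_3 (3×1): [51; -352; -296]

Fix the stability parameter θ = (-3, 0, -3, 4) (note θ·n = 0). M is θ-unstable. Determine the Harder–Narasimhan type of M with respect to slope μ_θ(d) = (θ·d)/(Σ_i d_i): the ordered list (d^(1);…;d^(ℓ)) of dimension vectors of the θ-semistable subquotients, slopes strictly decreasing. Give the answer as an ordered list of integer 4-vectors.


Interval decomposition of M: I[1,2]^2, I[1,4], I[4,4]^2.
HN type (ℓ=4): μ^(1)=4; μ^(2)=0; μ^(3)=-3/2; μ^(4)=-3

((0, 0, 0, 3); (0, 2, 0, 0); (0, 1, 1, 0); (3, 0, 0, 0))


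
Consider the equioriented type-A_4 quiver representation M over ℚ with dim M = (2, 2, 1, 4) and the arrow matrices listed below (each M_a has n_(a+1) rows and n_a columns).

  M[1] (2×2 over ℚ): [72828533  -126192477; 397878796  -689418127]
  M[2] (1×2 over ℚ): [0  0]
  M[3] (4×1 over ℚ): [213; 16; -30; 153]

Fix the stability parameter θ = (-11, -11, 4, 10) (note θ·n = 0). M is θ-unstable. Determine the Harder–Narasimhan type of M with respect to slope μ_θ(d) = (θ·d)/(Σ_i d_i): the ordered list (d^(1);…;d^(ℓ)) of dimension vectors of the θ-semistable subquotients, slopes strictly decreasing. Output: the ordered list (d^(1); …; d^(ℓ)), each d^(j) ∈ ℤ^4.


Barcode: M ≅ I[1,2]^2, I[3,4], I[4,4]^3. HN layers by μ_θ (3 steps, strictly decreasing):
  μ^(1)=10; μ^(2)=4; μ^(3)=-11

((0, 0, 0, 4); (0, 0, 1, 0); (2, 2, 0, 0))


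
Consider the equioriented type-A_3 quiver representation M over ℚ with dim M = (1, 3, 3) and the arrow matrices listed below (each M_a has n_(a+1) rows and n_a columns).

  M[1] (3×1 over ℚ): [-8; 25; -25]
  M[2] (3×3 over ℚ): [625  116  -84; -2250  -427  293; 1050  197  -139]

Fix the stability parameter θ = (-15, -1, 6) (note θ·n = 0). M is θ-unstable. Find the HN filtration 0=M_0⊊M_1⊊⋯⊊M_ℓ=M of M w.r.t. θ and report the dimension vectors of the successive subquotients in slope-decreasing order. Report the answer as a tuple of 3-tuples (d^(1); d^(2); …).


Via rank(M_{q-1}∘⋯∘M_p): M ≅ I[1,2], I[2,3]^2, I[3,3].
μ_θ-semistable layers: μ^(1)=6; μ^(2)=-1; μ^(3)=-15

((0, 0, 3); (0, 3, 0); (1, 0, 0))


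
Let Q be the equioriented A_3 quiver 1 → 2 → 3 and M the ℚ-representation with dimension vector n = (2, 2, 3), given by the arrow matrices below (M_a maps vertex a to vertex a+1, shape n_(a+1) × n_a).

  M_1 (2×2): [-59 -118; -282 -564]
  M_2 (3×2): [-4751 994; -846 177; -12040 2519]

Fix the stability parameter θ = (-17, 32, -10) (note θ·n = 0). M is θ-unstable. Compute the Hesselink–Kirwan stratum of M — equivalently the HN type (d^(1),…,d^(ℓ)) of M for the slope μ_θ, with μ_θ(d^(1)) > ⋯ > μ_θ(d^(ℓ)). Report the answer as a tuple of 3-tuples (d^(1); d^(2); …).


Barcode: M ≅ I[1,1], I[1,3], I[2,3], I[3,3]. HN layers by μ_θ (3 steps, strictly decreasing):
  μ^(1)=11; μ^(2)=-10; μ^(3)=-17

((0, 2, 2); (0, 0, 1); (2, 0, 0))


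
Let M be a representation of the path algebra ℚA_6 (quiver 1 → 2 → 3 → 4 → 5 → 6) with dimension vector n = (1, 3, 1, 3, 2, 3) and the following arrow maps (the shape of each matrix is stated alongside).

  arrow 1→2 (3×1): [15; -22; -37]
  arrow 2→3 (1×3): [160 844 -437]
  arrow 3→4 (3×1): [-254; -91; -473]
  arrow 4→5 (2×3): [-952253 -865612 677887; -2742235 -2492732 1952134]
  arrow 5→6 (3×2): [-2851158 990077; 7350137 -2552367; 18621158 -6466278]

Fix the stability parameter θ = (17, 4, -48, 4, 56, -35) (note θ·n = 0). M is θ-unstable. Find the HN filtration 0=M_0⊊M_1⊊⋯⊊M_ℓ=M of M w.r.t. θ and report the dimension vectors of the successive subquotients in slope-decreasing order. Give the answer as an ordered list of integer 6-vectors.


Via rank(M_{q-1}∘⋯∘M_p): M ≅ I[1,6], I[2,2]^2, I[4,4], I[4,6], I[6,6].
μ_θ-semistable layers: μ^(1)=21/2; μ^(2)=4; μ^(3)=-9; μ^(4)=-35

((0, 0, 0, 0, 2, 2); (0, 2, 0, 3, 0, 0); (1, 1, 1, 0, 0, 0); (0, 0, 0, 0, 0, 1))


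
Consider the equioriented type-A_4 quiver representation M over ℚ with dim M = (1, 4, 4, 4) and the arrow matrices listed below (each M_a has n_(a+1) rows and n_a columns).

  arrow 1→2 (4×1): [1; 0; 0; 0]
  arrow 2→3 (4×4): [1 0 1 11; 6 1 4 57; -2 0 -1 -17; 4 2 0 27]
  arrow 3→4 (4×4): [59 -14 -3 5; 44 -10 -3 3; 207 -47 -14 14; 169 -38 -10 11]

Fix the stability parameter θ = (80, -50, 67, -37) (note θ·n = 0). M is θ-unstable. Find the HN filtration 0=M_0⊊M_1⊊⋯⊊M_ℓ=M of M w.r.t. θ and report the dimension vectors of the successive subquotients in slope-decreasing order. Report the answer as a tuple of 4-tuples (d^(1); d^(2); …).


Barcode: M ≅ I[1,4], I[2,4]^3. HN layers by μ_θ (2 steps, strictly decreasing):
  μ^(1)=15; μ^(2)=-50

((1, 1, 4, 4); (0, 3, 0, 0))


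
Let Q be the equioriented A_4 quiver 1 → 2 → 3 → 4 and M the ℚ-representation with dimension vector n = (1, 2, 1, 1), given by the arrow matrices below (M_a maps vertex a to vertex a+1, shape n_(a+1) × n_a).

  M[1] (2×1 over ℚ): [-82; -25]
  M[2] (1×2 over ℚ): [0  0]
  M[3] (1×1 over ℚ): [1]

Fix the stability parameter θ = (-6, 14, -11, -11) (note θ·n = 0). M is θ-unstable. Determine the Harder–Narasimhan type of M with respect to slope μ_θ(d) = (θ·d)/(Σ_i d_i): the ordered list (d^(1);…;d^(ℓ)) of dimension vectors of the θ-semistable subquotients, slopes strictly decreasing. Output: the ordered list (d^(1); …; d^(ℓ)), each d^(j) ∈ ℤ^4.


Via rank(M_{q-1}∘⋯∘M_p): M ≅ I[1,2], I[2,2], I[3,4].
μ_θ-semistable layers: μ^(1)=14; μ^(2)=-6; μ^(3)=-11

((0, 2, 0, 0); (1, 0, 0, 0); (0, 0, 1, 1))


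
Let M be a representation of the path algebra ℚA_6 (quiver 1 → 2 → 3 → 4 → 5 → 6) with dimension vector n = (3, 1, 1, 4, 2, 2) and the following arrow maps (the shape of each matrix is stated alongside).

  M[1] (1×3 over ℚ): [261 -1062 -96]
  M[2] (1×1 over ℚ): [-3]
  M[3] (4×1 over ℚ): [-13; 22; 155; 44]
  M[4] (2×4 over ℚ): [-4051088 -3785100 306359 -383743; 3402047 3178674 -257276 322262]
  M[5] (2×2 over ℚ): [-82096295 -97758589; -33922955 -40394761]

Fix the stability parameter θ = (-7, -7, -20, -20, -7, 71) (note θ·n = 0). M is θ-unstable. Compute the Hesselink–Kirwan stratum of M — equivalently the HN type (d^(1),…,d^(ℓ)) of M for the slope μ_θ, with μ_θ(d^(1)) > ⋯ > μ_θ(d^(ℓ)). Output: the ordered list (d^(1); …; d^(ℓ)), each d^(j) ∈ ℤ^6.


Barcode: M ≅ I[1,1]^2, I[1,5], I[4,4]^2, I[4,6], I[6,6]. HN layers by μ_θ (4 steps, strictly decreasing):
  μ^(1)=71; μ^(2)=-7; μ^(3)=-27/2; μ^(4)=-20

((0, 0, 0, 0, 0, 2); (2, 0, 0, 0, 2, 0); (1, 1, 1, 1, 0, 0); (0, 0, 0, 3, 0, 0))


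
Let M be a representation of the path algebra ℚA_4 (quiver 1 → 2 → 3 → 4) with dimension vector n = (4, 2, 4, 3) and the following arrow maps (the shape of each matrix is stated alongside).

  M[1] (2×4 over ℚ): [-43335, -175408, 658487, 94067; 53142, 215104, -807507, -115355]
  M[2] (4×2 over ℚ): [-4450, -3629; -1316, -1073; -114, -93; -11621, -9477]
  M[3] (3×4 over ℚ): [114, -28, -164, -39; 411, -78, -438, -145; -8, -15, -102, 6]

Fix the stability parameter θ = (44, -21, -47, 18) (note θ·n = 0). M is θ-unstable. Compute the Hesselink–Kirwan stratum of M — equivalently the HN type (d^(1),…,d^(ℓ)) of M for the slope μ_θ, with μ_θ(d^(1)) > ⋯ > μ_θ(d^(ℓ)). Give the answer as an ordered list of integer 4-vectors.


Barcode: M ≅ I[1,1]^2, I[1,4]^2, I[3,3], I[3,4]. HN layers by μ_θ (4 steps, strictly decreasing):
  μ^(1)=44; μ^(2)=18; μ^(3)=-8; μ^(4)=-47

((2, 0, 0, 0); (0, 0, 0, 3); (2, 2, 2, 0); (0, 0, 2, 0))


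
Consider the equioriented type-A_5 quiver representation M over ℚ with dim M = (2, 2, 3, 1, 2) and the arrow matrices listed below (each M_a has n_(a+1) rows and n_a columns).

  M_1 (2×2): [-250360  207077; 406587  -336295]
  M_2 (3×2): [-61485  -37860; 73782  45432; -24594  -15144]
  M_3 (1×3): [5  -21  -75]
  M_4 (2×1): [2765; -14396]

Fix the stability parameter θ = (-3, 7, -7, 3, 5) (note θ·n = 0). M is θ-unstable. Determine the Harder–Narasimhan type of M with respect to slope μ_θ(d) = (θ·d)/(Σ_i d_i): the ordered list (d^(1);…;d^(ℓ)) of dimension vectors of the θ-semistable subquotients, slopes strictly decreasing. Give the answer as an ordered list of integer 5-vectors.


Barcode: M ≅ I[1,2], I[1,5], I[3,3]^2, I[5,5]. HN layers by μ_θ (6 steps, strictly decreasing):
  μ^(1)=7; μ^(2)=5; μ^(3)=3; μ^(4)=0; μ^(5)=-3; μ^(6)=-7

((0, 1, 0, 0, 0); (0, 0, 0, 0, 2); (0, 0, 0, 1, 0); (0, 1, 1, 0, 0); (2, 0, 0, 0, 0); (0, 0, 2, 0, 0))


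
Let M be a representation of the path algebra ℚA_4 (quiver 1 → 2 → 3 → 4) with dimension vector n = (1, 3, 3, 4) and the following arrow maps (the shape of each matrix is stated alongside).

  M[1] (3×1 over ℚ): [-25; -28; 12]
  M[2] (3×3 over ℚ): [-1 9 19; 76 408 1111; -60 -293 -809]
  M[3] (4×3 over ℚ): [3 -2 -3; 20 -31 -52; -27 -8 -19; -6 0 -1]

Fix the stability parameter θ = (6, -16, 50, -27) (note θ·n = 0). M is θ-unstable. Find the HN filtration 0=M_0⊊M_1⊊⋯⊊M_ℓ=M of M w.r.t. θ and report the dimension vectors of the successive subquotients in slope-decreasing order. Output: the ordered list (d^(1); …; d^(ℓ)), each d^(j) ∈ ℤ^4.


Interval decomposition of M: I[1,4], I[2,4]^2, I[4,4].
HN type (ℓ=4): μ^(1)=23/2; μ^(2)=-5; μ^(3)=-16; μ^(4)=-27

((0, 0, 3, 3); (1, 1, 0, 0); (0, 2, 0, 0); (0, 0, 0, 1))


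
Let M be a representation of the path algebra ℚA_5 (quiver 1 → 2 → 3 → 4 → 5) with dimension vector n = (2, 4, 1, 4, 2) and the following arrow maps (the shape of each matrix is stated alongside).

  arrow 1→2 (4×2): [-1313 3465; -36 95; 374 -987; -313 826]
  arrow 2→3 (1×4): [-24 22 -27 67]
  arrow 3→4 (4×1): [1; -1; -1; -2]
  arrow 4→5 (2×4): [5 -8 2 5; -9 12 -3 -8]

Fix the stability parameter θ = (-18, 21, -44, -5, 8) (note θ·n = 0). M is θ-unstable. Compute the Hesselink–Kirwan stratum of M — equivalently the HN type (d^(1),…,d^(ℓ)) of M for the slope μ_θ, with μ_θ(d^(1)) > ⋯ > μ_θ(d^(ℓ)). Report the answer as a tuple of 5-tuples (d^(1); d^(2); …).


Via rank(M_{q-1}∘⋯∘M_p): M ≅ I[1,2], I[1,5], I[2,2]^2, I[4,4]^2, I[4,5].
μ_θ-semistable layers: μ^(1)=21; μ^(2)=8; μ^(3)=-5; μ^(4)=-23/2; μ^(5)=-18

((0, 3, 0, 0, 0); (0, 0, 0, 0, 2); (0, 0, 0, 4, 0); (0, 1, 1, 0, 0); (2, 0, 0, 0, 0))


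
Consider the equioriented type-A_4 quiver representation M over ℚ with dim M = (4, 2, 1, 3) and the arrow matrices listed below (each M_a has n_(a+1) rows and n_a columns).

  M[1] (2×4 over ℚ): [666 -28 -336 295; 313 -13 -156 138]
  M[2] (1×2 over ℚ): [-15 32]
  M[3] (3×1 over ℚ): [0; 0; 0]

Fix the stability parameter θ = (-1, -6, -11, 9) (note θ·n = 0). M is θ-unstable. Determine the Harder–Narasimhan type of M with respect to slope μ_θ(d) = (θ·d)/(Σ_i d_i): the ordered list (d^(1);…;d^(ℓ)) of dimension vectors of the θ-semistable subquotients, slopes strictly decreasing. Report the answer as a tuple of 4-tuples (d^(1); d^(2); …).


Interval decomposition of M: I[1,1]^2, I[1,2], I[1,3], I[4,4]^3.
HN type (ℓ=4): μ^(1)=9; μ^(2)=-1; μ^(3)=-7/2; μ^(4)=-6

((0, 0, 0, 3); (2, 0, 0, 0); (1, 1, 0, 0); (1, 1, 1, 0))


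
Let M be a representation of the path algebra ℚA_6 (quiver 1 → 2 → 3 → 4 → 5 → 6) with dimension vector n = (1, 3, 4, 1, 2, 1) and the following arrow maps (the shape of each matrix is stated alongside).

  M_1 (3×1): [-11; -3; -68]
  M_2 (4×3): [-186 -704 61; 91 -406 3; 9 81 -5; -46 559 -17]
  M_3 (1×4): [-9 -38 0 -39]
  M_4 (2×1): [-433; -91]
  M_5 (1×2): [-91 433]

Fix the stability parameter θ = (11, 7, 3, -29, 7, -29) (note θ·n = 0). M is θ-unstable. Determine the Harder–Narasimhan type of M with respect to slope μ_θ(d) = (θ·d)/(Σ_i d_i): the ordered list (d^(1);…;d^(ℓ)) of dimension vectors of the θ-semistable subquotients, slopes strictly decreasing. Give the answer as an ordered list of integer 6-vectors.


Barcode: M ≅ I[1,5], I[2,3]^2, I[3,3], I[5,6]. HN layers by μ_θ (5 steps, strictly decreasing):
  μ^(1)=7; μ^(2)=5; μ^(3)=3; μ^(4)=-2; μ^(5)=-11

((0, 0, 0, 0, 1, 0); (0, 2, 2, 0, 0, 0); (0, 0, 1, 0, 0, 0); (1, 1, 1, 1, 0, 0); (0, 0, 0, 0, 1, 1))


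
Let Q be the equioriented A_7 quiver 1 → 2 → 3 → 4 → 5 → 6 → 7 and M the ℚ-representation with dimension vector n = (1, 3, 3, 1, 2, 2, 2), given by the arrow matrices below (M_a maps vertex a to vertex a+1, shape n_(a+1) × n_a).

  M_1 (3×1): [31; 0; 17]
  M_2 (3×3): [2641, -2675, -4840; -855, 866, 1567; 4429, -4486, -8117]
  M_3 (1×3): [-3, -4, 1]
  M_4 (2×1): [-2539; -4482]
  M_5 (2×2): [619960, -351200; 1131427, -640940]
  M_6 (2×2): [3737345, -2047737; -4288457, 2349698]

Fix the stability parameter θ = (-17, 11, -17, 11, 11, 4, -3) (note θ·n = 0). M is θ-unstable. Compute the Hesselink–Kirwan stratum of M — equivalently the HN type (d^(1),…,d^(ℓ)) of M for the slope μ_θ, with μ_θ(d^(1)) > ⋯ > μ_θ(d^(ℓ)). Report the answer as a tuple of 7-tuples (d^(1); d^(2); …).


Via rank(M_{q-1}∘⋯∘M_p): M ≅ I[1,7], I[2,2], I[2,3], I[3,3], I[5,5], I[6,7].
μ_θ-semistable layers: μ^(1)=11; μ^(2)=23/4; μ^(3)=1/2; μ^(4)=-3; μ^(5)=-17

((0, 1, 0, 0, 1, 0, 0); (0, 0, 0, 1, 1, 1, 1); (0, 0, 0, 0, 0, 1, 1); (0, 2, 2, 0, 0, 0, 0); (1, 0, 1, 0, 0, 0, 0))
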